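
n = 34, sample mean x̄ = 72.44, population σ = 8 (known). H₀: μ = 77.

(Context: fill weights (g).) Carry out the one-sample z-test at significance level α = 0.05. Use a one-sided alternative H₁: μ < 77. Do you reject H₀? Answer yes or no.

SE = σ/√n = 8/√34 = 1.3720
z = (x̄−μ₀)/SE = (72.44−77)/1.3720 = -3.3236
p-value (one-sided, H₁ less) = 0.00044
At α=0.05: p < α → reject H₀

reject H₀: yes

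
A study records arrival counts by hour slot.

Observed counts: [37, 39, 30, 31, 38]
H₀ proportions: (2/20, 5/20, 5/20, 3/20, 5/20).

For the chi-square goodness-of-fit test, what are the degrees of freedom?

df = k − 1 = 5 − 1 = 4

degrees of freedom = 4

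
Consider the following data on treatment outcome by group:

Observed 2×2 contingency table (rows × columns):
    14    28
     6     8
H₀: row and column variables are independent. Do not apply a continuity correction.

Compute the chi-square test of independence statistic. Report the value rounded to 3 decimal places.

Row totals [42, 14], col totals [20, 36], n=56
χ² = (14−15.00)²/15.00 + (28−27.00)²/27.00 + (6−5.00)²/5.00 + (8−9.00)²/9.00 = 0.4148
df = 1

test statistic = 0.415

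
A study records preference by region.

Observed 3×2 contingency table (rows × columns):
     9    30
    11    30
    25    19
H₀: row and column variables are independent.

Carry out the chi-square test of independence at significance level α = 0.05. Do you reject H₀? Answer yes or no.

Row totals [39, 41, 44], col totals [45, 79], n=124
χ² = (9−14.15)²/14.15 + (30−24.85)²/24.85 + (11−14.88)²/14.88 + (30−26.12)²/26.12 + (25−15.97)²/15.97 + (19−28.03)²/28.03 = 12.5518
df = 2
p-value (upper-tail) = 0.00188
At α=0.05: p < α → reject H₀

reject H₀: yes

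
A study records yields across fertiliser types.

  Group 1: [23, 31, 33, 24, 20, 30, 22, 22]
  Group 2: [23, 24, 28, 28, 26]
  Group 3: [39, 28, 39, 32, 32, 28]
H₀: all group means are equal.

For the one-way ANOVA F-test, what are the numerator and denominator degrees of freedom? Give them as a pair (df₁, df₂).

degrees of freedom = [2, 16]

k = 3 groups, N = 19 total
df = (k−1, N−k) = (3−1, 19−3) = (2, 16)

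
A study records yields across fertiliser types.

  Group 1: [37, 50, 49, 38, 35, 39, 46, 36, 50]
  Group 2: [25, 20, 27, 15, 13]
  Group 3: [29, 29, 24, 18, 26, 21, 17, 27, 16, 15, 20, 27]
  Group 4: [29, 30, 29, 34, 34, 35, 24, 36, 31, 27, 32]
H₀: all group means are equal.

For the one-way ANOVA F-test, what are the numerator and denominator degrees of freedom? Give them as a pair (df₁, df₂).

degrees of freedom = [3, 33]

k = 4 groups, N = 37 total
df = (k−1, N−k) = (4−1, 37−4) = (3, 33)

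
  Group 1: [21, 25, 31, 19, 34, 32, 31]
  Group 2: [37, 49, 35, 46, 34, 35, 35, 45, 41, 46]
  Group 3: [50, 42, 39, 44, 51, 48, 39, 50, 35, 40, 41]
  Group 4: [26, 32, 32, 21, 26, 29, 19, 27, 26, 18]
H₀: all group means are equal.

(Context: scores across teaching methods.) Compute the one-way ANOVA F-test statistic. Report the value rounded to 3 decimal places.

test statistic = 26.183

Group means [27.57, 40.30, 43.55, 25.60], grand mean 35.026
SSB = Σnᵢ(x̄ᵢ−x̄)² = 2354.032; SSW = ΣΣ(x−x̄ᵢ)² = 1018.942
MSB = 2354.032/3 = 784.6774; MSW = 1018.942/34 = 29.9689
F = MSB/MSW = 26.1831
df = (3, 34)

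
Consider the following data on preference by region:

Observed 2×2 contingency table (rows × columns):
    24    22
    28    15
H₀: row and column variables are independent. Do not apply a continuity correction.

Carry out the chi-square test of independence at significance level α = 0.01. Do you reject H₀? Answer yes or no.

reject H₀: no

Row totals [46, 43], col totals [52, 37], n=89
χ² = (24−26.88)²/26.88 + (22−19.12)²/19.12 + (28−25.12)²/25.12 + (15−17.88)²/17.88 = 1.5326
df = 1
p-value (upper-tail) = 0.21572
At α=0.01: p ≥ α → fail to reject H₀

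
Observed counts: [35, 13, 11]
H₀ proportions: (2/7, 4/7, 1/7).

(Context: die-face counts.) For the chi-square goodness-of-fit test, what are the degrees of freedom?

degrees of freedom = 2

df = k − 1 = 3 − 1 = 2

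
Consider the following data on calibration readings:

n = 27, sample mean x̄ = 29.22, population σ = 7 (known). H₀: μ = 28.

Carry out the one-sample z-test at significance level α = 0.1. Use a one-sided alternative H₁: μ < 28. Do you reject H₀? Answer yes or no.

reject H₀: no

SE = σ/√n = 7/√27 = 1.3472
z = (x̄−μ₀)/SE = (29.22−28)/1.3472 = 0.9056
p-value (one-sided, H₁ less) = 0.81743
At α=0.1: p ≥ α → fail to reject H₀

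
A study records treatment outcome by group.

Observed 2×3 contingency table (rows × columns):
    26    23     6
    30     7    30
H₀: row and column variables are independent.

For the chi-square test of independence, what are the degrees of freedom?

degrees of freedom = 2

df = (r−1)(c−1) = (2−1)·(3−1) = 2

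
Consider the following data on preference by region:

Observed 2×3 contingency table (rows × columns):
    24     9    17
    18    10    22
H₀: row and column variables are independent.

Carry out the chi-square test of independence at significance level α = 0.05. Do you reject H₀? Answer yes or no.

Row totals [50, 50], col totals [42, 19, 39], n=100
χ² = (24−21.00)²/21.00 + (9−9.50)²/9.50 + (17−19.50)²/19.50 + (18−21.00)²/21.00 + (10−9.50)²/9.50 + (22−19.50)²/19.50 = 1.5508
df = 2
p-value (upper-tail) = 0.46052
At α=0.05: p ≥ α → fail to reject H₀

reject H₀: no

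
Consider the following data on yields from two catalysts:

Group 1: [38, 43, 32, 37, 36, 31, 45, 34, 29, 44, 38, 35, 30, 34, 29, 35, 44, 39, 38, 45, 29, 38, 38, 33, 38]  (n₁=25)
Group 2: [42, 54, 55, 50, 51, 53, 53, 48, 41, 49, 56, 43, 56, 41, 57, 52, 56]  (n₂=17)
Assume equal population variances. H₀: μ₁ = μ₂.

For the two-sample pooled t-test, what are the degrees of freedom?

df = n₁ + n₂ − 2 = 25 + 17 − 2 = 40

degrees of freedom = 40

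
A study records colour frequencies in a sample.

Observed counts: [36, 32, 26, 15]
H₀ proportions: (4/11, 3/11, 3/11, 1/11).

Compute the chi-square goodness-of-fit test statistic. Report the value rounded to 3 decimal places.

test statistic = 3.590

n = 109; E_i = n·p_i = [39.64, 29.73, 29.73, 9.91]
χ² = (36−39.64)²/39.64 + (32−29.73)²/29.73 + (26−29.73)²/29.73 + (15−9.91)²/9.91 = 3.5902
df = 3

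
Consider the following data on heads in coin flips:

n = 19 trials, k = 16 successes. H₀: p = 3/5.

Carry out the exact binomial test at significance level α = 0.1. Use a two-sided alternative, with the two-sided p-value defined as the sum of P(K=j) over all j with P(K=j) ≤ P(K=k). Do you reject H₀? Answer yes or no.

Exact binomial: n=19, k=16, p₀=3/5=0.6000
P(X=j) = C(n,j)·p₀^j·(1−p₀)^(n−j); p = Σ P(X=j) over j with P(X=j) ≤ P(X=16)
p-value (two-sided) = 0.03452
At α=0.1: p < α → reject H₀

reject H₀: yes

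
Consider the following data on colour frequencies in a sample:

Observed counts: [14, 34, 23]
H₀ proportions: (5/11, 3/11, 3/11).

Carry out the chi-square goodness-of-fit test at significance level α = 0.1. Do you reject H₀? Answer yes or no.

n = 71; E_i = n·p_i = [32.27, 19.36, 19.36]
χ² = (14−32.27)²/32.27 + (34−19.36)²/19.36 + (23−19.36)²/19.36 = 22.0920
df = 2
p-value (upper-tail) = 0.00002
At α=0.1: p < α → reject H₀

reject H₀: yes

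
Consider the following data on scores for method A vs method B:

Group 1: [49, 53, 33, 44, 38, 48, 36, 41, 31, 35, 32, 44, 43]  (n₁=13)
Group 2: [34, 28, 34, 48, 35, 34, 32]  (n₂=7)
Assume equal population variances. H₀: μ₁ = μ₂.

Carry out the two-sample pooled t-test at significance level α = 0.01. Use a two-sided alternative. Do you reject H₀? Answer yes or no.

x̄₁=40.538, s₁=7.019, n₁=13
x̄₂=35.000, s₂=6.191, n₂=7
s_p² = [12·7.019² + 6·6.191²]/18 = 45.6239
SE = √(s_p²·(1/13+1/7)) = 3.1666
t = (40.538−35.000)/3.1666 = 1.7490
df = 18
p-value (two-sided) = 0.09732
At α=0.01: p ≥ α → fail to reject H₀

reject H₀: no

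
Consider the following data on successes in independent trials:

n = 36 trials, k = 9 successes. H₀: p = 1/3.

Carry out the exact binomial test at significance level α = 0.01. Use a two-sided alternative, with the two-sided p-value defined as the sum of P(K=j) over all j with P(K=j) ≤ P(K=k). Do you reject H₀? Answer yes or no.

Exact binomial: n=36, k=9, p₀=1/3=0.3333
P(X=j) = C(n,j)·p₀^j·(1−p₀)^(n−j); p = Σ P(X=j) over j with P(X=j) ≤ P(X=9)
p-value (two-sided) = 0.37690
At α=0.01: p ≥ α → fail to reject H₀

reject H₀: no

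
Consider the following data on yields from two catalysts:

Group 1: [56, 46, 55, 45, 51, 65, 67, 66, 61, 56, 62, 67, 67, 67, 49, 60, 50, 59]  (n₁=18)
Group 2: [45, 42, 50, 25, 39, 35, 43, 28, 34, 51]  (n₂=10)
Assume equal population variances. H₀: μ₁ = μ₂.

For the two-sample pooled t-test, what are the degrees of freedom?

df = n₁ + n₂ − 2 = 18 + 10 − 2 = 26

degrees of freedom = 26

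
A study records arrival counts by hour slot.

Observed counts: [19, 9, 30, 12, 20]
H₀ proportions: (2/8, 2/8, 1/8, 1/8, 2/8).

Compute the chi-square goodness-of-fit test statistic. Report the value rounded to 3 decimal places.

n = 90; E_i = n·p_i = [22.50, 22.50, 11.25, 11.25, 22.50]
χ² = (19−22.50)²/22.50 + (9−22.50)²/22.50 + (30−11.25)²/11.25 + (12−11.25)²/11.25 + (20−22.50)²/22.50 = 40.2222
df = 4

test statistic = 40.222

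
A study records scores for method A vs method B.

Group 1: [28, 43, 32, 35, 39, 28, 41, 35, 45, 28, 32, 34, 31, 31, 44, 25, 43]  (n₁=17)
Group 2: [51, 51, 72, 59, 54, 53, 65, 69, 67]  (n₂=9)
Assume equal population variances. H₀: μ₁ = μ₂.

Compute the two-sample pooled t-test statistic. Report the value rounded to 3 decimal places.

test statistic = -8.614

x̄₁=34.941, s₁=6.417, n₁=17
x̄₂=60.111, s₂=8.268, n₂=9
s_p² = [16·6.417² + 8·8.268²]/24 = 50.2429
SE = √(s_p²·(1/17+1/9)) = 2.9220
t = (34.941−60.111)/2.9220 = -8.6140
df = 24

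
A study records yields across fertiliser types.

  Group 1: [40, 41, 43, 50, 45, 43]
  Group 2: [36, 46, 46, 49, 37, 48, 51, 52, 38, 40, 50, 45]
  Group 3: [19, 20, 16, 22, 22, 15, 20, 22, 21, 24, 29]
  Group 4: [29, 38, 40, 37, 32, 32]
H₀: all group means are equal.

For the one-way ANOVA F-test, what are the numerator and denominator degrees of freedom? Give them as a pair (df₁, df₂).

k = 4 groups, N = 35 total
df = (k−1, N−k) = (4−1, 35−4) = (3, 31)

degrees of freedom = [3, 31]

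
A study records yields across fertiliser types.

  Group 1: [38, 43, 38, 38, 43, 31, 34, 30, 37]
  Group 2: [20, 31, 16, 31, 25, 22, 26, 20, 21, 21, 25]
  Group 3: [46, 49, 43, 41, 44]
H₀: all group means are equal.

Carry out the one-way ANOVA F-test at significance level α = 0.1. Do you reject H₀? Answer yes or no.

Group means [36.89, 23.45, 44.60], grand mean 32.520
SSB = Σnᵢ(x̄ᵢ−x̄)² = 1805.424; SSW = ΣΣ(x−x̄ᵢ)² = 424.816
MSB = 1805.424/2 = 902.7119; MSW = 424.816/22 = 19.3098
F = MSB/MSW = 46.7488
df = (2, 22)
p-value (upper-tail) = 0.00000
At α=0.1: p < α → reject H₀

reject H₀: yes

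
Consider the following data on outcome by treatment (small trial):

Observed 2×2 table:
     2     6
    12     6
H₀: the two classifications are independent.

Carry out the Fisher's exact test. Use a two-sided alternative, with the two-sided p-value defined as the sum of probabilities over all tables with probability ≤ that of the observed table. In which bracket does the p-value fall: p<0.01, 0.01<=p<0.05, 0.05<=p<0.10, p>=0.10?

Margins: r₁=8, r₂=18, c₁=14, c₂=12, n=26
p_obs = C(8,2)·C(18,12)/C(26,14); sum pmf over tables with pmf ≤ p_obs
p-value (two-sided) = 0.08952
→ bracket: 0.05<=p<0.10

p-value bracket: 0.05<=p<0.10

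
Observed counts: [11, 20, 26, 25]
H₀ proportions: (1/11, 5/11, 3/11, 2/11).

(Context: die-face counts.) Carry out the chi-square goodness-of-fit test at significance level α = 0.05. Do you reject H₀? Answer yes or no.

n = 82; E_i = n·p_i = [7.45, 37.27, 22.36, 14.91]
χ² = (11−7.45)²/7.45 + (20−37.27)²/37.27 + (26−22.36)²/22.36 + (25−14.91)²/14.91 = 17.1118
df = 3
p-value (upper-tail) = 0.00067
At α=0.05: p < α → reject H₀

reject H₀: yes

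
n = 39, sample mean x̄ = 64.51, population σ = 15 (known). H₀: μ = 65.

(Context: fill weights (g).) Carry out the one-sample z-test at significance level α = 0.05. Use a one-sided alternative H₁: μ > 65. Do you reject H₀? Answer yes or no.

reject H₀: no

SE = σ/√n = 15/√39 = 2.4019
z = (x̄−μ₀)/SE = (64.51−65)/2.4019 = -0.2040
p-value (one-sided, H₁ greater) = 0.58082
At α=0.05: p ≥ α → fail to reject H₀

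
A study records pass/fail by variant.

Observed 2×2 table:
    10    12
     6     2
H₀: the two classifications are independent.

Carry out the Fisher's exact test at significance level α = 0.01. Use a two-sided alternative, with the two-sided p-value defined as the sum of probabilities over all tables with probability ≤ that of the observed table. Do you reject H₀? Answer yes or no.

reject H₀: no

Margins: r₁=22, r₂=8, c₁=16, c₂=14, n=30
p_obs = C(22,10)·C(8,6)/C(30,16); sum pmf over tables with pmf ≤ p_obs
p-value (two-sided) = 0.22553
At α=0.01: p ≥ α → fail to reject H₀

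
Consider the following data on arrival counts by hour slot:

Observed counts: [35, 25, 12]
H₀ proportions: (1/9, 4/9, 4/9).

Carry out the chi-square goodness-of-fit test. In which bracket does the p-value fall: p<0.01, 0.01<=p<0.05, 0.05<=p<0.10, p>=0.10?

n = 72; E_i = n·p_i = [8.00, 32.00, 32.00]
χ² = (35−8.00)²/8.00 + (25−32.00)²/32.00 + (12−32.00)²/32.00 = 105.1562
df = 2
p-value (upper-tail) = 0.00000
→ bracket: p<0.01

p-value bracket: p<0.01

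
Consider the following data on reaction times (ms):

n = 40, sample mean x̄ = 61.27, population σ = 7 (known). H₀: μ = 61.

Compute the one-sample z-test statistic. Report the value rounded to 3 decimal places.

SE = σ/√n = 7/√40 = 1.1068
z = (x̄−μ₀)/SE = (61.27−61)/1.1068 = 0.2439

test statistic = 0.244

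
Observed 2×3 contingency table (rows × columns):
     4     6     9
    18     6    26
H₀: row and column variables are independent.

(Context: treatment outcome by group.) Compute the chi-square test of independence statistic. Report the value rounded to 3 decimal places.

test statistic = 4.058

Row totals [19, 50], col totals [22, 12, 35], n=69
χ² = (4−6.06)²/6.06 + (6−3.30)²/3.30 + (9−9.64)²/9.64 + (18−15.94)²/15.94 + (6−8.70)²/8.70 + (26−25.36)²/25.36 = 4.0577
df = 2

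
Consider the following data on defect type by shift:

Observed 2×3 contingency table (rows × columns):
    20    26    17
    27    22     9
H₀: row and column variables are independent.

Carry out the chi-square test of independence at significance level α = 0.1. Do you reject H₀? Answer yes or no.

Row totals [63, 58], col totals [47, 48, 26], n=121
χ² = (20−24.47)²/24.47 + (26−24.99)²/24.99 + (17−13.54)²/13.54 + (27−22.53)²/22.53 + (22−23.01)²/23.01 + (9−12.46)²/12.46 = 3.6370
df = 2
p-value (upper-tail) = 0.16227
At α=0.1: p ≥ α → fail to reject H₀

reject H₀: no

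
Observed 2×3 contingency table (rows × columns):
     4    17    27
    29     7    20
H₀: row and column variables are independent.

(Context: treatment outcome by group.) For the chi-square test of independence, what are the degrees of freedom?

df = (r−1)(c−1) = (2−1)·(3−1) = 2

degrees of freedom = 2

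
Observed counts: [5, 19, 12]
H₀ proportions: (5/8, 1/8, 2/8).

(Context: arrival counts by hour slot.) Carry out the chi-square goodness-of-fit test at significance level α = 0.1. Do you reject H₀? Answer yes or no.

reject H₀: yes

n = 36; E_i = n·p_i = [22.50, 4.50, 9.00]
χ² = (5−22.50)²/22.50 + (19−4.50)²/4.50 + (12−9.00)²/9.00 = 61.3333
df = 2
p-value (upper-tail) = 0.00000
At α=0.1: p < α → reject H₀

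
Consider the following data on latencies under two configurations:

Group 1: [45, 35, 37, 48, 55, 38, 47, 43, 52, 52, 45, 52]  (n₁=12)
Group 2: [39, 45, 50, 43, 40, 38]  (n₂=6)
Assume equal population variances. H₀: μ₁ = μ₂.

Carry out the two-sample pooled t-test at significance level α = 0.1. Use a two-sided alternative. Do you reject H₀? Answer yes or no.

x̄₁=45.750, s₁=6.538, n₁=12
x̄₂=42.500, s₂=4.506, n₂=6
s_p² = [11·6.538² + 5·4.506²]/16 = 35.7344
SE = √(s_p²·(1/12+1/6)) = 2.9889
t = (45.750−42.500)/2.9889 = 1.0874
df = 16
p-value (two-sided) = 0.29299
At α=0.1: p ≥ α → fail to reject H₀

reject H₀: no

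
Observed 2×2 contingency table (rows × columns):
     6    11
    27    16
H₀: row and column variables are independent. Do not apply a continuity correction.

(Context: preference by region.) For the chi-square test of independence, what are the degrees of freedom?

df = (r−1)(c−1) = (2−1)·(2−1) = 1

degrees of freedom = 1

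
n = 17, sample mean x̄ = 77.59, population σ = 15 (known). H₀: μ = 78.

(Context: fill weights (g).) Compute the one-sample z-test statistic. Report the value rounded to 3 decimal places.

test statistic = -0.113

SE = σ/√n = 15/√17 = 3.6380
z = (x̄−μ₀)/SE = (77.59−78)/3.6380 = -0.1127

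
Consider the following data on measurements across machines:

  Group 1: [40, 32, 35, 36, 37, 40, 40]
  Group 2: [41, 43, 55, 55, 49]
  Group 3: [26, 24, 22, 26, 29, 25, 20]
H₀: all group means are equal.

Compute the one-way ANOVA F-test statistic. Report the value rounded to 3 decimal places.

test statistic = 48.982

Group means [37.14, 48.60, 24.57], grand mean 35.526
SSB = Σnᵢ(x̄ᵢ−x̄)² = 1712.965; SSW = ΣΣ(x−x̄ᵢ)² = 279.771
MSB = 1712.965/2 = 856.4827; MSW = 279.771/16 = 17.4857
F = MSB/MSW = 48.9819
df = (2, 16)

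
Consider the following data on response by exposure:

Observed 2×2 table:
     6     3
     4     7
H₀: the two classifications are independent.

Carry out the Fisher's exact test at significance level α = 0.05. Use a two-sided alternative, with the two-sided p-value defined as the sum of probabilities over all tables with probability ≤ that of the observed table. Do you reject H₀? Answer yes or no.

reject H₀: no

Margins: r₁=9, r₂=11, c₁=10, c₂=10, n=20
p_obs = C(9,6)·C(11,4)/C(20,10); sum pmf over tables with pmf ≤ p_obs
p-value (two-sided) = 0.36985
At α=0.05: p ≥ α → fail to reject H₀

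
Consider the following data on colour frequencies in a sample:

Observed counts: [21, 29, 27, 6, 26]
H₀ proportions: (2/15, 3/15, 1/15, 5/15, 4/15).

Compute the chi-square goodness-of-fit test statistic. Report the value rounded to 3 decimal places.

n = 109; E_i = n·p_i = [14.53, 21.80, 7.27, 36.33, 29.07]
χ² = (21−14.53)²/14.53 + (29−21.80)²/21.80 + (27−7.27)²/7.27 + (6−36.33)²/36.33 + (26−29.07)²/29.07 = 84.4908
df = 4

test statistic = 84.491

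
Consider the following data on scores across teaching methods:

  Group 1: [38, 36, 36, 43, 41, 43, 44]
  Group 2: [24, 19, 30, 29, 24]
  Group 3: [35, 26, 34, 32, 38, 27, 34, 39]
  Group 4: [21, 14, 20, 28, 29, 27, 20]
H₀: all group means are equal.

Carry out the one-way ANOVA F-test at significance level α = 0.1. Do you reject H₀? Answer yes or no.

reject H₀: yes

Group means [40.14, 25.20, 33.12, 22.71], grand mean 30.778
SSB = Σnᵢ(x̄ᵢ−x̄)² = 1268.706; SSW = ΣΣ(x−x̄ᵢ)² = 481.961
MSB = 1268.706/3 = 422.9020; MSW = 481.961/23 = 20.9548
F = MSB/MSW = 20.1816
df = (3, 23)
p-value (upper-tail) = 0.00000
At α=0.1: p < α → reject H₀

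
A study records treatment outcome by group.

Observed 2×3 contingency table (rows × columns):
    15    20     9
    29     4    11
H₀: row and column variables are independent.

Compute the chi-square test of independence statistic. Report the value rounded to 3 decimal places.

test statistic = 15.321

Row totals [44, 44], col totals [44, 24, 20], n=88
χ² = (15−22.00)²/22.00 + (20−12.00)²/12.00 + (9−10.00)²/10.00 + (29−22.00)²/22.00 + (4−12.00)²/12.00 + (11−10.00)²/10.00 = 15.3212
df = 2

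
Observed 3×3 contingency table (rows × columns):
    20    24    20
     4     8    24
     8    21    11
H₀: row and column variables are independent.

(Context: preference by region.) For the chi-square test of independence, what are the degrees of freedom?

df = (r−1)(c−1) = (3−1)·(3−1) = 4

degrees of freedom = 4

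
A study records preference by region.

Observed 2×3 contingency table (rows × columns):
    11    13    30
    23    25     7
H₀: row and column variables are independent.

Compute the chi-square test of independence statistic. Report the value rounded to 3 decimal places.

Row totals [54, 55], col totals [34, 38, 37], n=109
χ² = (11−16.84)²/16.84 + (13−18.83)²/18.83 + (30−18.33)²/18.33 + (23−17.16)²/17.16 + (25−19.17)²/19.17 + (7−18.67)²/18.67 = 22.3148
df = 2

test statistic = 22.315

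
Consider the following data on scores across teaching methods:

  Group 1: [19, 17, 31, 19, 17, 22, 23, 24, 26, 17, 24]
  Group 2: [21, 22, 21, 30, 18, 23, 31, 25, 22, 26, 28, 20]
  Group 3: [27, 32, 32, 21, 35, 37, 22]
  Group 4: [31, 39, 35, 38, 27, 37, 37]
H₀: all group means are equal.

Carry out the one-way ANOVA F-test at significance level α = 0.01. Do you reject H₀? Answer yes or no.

reject H₀: yes

Group means [21.73, 23.92, 29.43, 34.86], grand mean 26.378
SSB = Σnᵢ(x̄ᵢ−x̄)² = 879.033; SSW = ΣΣ(x−x̄ᵢ)² = 729.670
MSB = 879.033/3 = 293.0109; MSW = 729.670/33 = 22.1112
F = MSB/MSW = 13.2517
df = (3, 33)
p-value (upper-tail) = 0.00001
At α=0.01: p < α → reject H₀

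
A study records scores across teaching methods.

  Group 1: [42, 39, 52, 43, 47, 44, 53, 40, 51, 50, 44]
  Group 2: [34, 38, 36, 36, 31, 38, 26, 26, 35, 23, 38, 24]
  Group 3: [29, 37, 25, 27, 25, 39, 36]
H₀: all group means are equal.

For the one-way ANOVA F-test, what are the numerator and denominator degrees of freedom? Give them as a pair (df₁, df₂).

degrees of freedom = [2, 27]

k = 3 groups, N = 30 total
df = (k−1, N−k) = (3−1, 30−3) = (2, 27)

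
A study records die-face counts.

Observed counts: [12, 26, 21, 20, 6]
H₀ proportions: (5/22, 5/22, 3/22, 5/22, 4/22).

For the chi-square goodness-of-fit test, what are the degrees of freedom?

df = k − 1 = 5 − 1 = 4

degrees of freedom = 4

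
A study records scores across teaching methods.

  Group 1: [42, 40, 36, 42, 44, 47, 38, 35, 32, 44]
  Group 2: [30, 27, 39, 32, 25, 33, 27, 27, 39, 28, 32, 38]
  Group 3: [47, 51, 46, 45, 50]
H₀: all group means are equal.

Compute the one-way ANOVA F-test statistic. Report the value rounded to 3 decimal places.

Group means [40.00, 31.42, 47.80], grand mean 37.630
SSB = Σnᵢ(x̄ᵢ−x̄)² = 1036.580; SSW = ΣΣ(x−x̄ᵢ)² = 499.717
MSB = 1036.580/2 = 518.2898; MSW = 499.717/24 = 20.8215
F = MSB/MSW = 24.8920
df = (2, 24)

test statistic = 24.892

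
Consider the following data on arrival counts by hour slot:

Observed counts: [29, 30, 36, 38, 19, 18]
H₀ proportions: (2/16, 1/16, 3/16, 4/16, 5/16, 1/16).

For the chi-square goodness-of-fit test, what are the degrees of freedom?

df = k − 1 = 6 − 1 = 5

degrees of freedom = 5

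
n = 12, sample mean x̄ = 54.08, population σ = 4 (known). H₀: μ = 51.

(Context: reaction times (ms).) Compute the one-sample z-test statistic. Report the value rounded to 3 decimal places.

test statistic = 2.667

SE = σ/√n = 4/√12 = 1.1547
z = (x̄−μ₀)/SE = (54.08−51)/1.1547 = 2.6674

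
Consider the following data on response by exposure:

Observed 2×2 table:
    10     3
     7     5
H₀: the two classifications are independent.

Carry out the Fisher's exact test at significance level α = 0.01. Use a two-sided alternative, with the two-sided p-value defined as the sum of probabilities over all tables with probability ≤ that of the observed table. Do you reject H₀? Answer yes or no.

Margins: r₁=13, r₂=12, c₁=17, c₂=8, n=25
p_obs = C(13,10)·C(12,7)/C(25,17); sum pmf over tables with pmf ≤ p_obs
p-value (two-sided) = 0.41098
At α=0.01: p ≥ α → fail to reject H₀

reject H₀: no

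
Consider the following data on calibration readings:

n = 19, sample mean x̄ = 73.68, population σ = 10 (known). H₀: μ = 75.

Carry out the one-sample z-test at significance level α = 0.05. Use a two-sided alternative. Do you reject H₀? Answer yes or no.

reject H₀: no

SE = σ/√n = 10/√19 = 2.2942
z = (x̄−μ₀)/SE = (73.68−75)/2.2942 = -0.5754
p-value (two-sided) = 0.56504
At α=0.05: p ≥ α → fail to reject H₀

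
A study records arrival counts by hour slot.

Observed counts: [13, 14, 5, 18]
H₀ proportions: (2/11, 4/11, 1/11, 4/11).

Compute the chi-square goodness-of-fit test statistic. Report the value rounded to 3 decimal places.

n = 50; E_i = n·p_i = [9.09, 18.18, 4.55, 18.18]
χ² = (13−9.09)²/9.09 + (14−18.18)²/18.18 + (5−4.55)²/4.55 + (18−18.18)²/18.18 = 2.6900
df = 3

test statistic = 2.690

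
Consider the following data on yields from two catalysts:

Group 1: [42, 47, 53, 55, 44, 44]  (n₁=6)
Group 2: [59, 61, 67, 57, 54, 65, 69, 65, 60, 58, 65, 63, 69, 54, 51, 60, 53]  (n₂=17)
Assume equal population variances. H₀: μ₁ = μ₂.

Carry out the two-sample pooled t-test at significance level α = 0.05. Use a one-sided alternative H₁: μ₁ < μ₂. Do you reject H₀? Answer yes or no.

reject H₀: yes

x̄₁=47.500, s₁=5.320, n₁=6
x̄₂=60.588, s₂=5.624, n₂=17
s_p² = [5·5.320² + 16·5.624²]/21 = 30.8389
SE = √(s_p²·(1/6+1/17)) = 2.6370
t = (47.500−60.588)/2.6370 = -4.9633
df = 21
p-value (one-sided, H₁ less) = 0.00003
At α=0.05: p < α → reject H₀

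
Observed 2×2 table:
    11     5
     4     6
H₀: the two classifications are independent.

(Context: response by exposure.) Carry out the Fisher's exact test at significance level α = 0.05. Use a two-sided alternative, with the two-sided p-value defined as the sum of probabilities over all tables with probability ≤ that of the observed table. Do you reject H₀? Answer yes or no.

Margins: r₁=16, r₂=10, c₁=15, c₂=11, n=26
p_obs = C(16,11)·C(10,4)/C(26,15); sum pmf over tables with pmf ≤ p_obs
p-value (two-sided) = 0.22797
At α=0.05: p ≥ α → fail to reject H₀

reject H₀: no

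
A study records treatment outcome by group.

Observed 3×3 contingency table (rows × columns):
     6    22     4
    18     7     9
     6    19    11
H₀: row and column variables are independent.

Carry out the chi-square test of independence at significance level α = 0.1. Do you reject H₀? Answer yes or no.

reject H₀: yes

Row totals [32, 34, 36], col totals [30, 48, 24], n=102
χ² = (6−9.41)²/9.41 + (22−15.06)²/15.06 + (4−7.53)²/7.53 + (18−10.00)²/10.00 + (7−16.00)²/16.00 + (9−8.00)²/8.00 + (6−10.59)²/10.59 + (19−16.94)²/16.94 + (11−8.47)²/8.47 = 20.6719
df = 4
p-value (upper-tail) = 0.00037
At α=0.1: p < α → reject H₀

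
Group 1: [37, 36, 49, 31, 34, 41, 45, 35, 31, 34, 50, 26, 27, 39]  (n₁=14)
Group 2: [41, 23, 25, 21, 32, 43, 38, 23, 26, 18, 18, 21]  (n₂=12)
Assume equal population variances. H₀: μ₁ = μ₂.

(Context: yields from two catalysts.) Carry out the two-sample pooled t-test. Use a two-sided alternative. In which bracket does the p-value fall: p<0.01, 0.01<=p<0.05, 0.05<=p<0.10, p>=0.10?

x̄₁=36.786, s₁=7.402, n₁=14
x̄₂=27.417, s₂=8.878, n₂=12
s_p² = [13·7.402² + 11·8.878²]/24 = 65.8031
SE = √(s_p²·(1/14+1/12)) = 3.1912
t = (36.786−27.417)/3.1912 = 2.9359
df = 24
p-value (two-sided) = 0.00722
→ bracket: p<0.01

p-value bracket: p<0.01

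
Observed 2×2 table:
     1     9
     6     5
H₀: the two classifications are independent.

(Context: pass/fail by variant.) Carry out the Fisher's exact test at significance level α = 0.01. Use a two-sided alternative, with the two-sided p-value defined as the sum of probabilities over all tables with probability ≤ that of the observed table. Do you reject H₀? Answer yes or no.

reject H₀: no

Margins: r₁=10, r₂=11, c₁=7, c₂=14, n=21
p_obs = C(10,1)·C(11,6)/C(21,7); sum pmf over tables with pmf ≤ p_obs
p-value (two-sided) = 0.06347
At α=0.01: p ≥ α → fail to reject H₀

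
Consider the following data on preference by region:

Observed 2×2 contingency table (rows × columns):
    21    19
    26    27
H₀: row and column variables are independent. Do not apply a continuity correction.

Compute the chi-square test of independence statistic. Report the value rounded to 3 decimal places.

Row totals [40, 53], col totals [47, 46], n=93
χ² = (21−20.22)²/20.22 + (19−19.78)²/19.78 + (26−26.78)²/26.78 + (27−26.22)²/26.22 = 0.1081
df = 1

test statistic = 0.108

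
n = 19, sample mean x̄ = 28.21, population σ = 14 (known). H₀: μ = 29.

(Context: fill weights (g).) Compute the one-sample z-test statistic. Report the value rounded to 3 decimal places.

test statistic = -0.246

SE = σ/√n = 14/√19 = 3.2118
z = (x̄−μ₀)/SE = (28.21−29)/3.2118 = -0.2460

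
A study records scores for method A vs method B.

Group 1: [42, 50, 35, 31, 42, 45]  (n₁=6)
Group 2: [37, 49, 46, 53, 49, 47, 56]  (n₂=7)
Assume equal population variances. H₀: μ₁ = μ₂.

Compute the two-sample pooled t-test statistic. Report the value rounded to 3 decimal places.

x̄₁=40.833, s₁=6.853, n₁=6
x̄₂=48.143, s₂=6.012, n₂=7
s_p² = [5·6.853² + 6·6.012²]/11 = 41.0628
SE = √(s_p²·(1/6+1/7)) = 3.5651
t = (40.833−48.143)/3.5651 = -2.0503
df = 11

test statistic = -2.050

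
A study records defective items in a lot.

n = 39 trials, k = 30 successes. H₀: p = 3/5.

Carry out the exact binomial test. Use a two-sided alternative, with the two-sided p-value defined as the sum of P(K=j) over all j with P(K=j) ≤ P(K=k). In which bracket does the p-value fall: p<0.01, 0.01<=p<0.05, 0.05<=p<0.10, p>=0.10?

Exact binomial: n=39, k=30, p₀=3/5=0.6000
P(X=j) = C(n,j)·p₀^j·(1−p₀)^(n−j); p = Σ P(X=j) over j with P(X=j) ≤ P(X=30)
p-value (two-sided) = 0.03332
→ bracket: 0.01<=p<0.05

p-value bracket: 0.01<=p<0.05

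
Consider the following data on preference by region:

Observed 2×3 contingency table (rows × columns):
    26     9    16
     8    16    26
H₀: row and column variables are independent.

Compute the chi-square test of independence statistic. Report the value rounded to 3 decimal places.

Row totals [51, 50], col totals [34, 25, 42], n=101
χ² = (26−17.17)²/17.17 + (9−12.62)²/12.62 + (16−21.21)²/21.21 + (8−16.83)²/16.83 + (16−12.38)²/12.38 + (26−20.79)²/20.79 = 13.8618
df = 2

test statistic = 13.862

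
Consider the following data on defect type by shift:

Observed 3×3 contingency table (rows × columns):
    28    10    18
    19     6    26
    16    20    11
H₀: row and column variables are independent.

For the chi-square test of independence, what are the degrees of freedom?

df = (r−1)(c−1) = (3−1)·(3−1) = 4

degrees of freedom = 4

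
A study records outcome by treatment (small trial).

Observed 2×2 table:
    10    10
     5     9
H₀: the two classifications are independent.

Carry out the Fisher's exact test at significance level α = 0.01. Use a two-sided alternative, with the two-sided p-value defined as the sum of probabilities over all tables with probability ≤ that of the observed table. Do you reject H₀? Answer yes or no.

Margins: r₁=20, r₂=14, c₁=15, c₂=19, n=34
p_obs = C(20,10)·C(14,5)/C(34,15); sum pmf over tables with pmf ≤ p_obs
p-value (two-sided) = 0.49530
At α=0.01: p ≥ α → fail to reject H₀

reject H₀: no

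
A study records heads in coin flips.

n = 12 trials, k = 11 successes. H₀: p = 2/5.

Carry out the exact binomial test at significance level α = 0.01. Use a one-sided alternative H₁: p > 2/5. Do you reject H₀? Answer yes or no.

Exact binomial: n=12, k=11, p₀=2/5=0.4000
P(X≥11) from Σ C(n,i)·p₀^i·(1−p₀)^(n−i)
p-value (one-sided, H₁ greater) = 0.00032
At α=0.01: p < α → reject H₀

reject H₀: yes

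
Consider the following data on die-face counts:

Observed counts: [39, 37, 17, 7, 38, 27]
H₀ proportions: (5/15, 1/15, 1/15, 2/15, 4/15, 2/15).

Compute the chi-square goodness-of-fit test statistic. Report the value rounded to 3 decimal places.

test statistic = 81.564

n = 165; E_i = n·p_i = [55.00, 11.00, 11.00, 22.00, 44.00, 22.00]
χ² = (39−55.00)²/55.00 + (37−11.00)²/11.00 + (17−11.00)²/11.00 + (7−22.00)²/22.00 + (38−44.00)²/44.00 + (27−22.00)²/22.00 = 81.5636
df = 5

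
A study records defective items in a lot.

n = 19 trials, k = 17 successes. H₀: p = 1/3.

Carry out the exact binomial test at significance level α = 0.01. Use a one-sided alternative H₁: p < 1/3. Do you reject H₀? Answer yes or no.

reject H₀: no

Exact binomial: n=19, k=17, p₀=1/3=0.3333
P(X≤17) from Σ C(n,i)·p₀^i·(1−p₀)^(n−i)
p-value (one-sided, H₁ less) = 1.00000
At α=0.01: p ≥ α → fail to reject H₀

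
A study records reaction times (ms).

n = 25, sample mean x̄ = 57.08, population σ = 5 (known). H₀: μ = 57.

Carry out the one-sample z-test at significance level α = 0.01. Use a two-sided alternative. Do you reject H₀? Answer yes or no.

SE = σ/√n = 5/√25 = 1.0000
z = (x̄−μ₀)/SE = (57.08−57)/1.0000 = 0.0800
p-value (two-sided) = 0.93624
At α=0.01: p ≥ α → fail to reject H₀

reject H₀: no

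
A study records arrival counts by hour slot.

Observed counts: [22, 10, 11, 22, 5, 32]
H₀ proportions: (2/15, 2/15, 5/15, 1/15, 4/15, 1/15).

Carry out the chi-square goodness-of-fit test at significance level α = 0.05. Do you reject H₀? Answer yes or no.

reject H₀: yes

n = 102; E_i = n·p_i = [13.60, 13.60, 34.00, 6.80, 27.20, 6.80]
χ² = (22−13.60)²/13.60 + (10−13.60)²/13.60 + (11−34.00)²/34.00 + (22−6.80)²/6.80 + (5−27.20)²/27.20 + (32−6.80)²/6.80 = 167.1838
df = 5
p-value (upper-tail) = 0.00000
At α=0.05: p < α → reject H₀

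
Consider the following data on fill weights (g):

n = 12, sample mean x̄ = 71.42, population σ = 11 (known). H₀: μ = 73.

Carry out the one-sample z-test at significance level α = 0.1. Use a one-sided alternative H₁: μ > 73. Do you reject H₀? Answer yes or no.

SE = σ/√n = 11/√12 = 3.1754
z = (x̄−μ₀)/SE = (71.42−73)/3.1754 = -0.4976
p-value (one-sided, H₁ greater) = 0.69061
At α=0.1: p ≥ α → fail to reject H₀

reject H₀: no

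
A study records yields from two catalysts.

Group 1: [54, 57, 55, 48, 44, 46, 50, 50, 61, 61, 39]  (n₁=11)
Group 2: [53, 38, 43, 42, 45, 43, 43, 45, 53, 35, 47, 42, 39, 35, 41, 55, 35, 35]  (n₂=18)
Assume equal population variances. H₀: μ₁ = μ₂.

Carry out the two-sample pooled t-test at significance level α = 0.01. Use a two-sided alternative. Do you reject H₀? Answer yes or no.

x̄₁=51.364, s₁=6.990, n₁=11
x̄₂=42.722, s₂=6.276, n₂=18
s_p² = [10·6.990² + 17·6.276²]/27 = 42.8947
SE = √(s_p²·(1/11+1/18)) = 2.5065
t = (51.364−42.722)/2.5065 = 3.4476
df = 27
p-value (two-sided) = 0.00187
At α=0.01: p < α → reject H₀

reject H₀: yes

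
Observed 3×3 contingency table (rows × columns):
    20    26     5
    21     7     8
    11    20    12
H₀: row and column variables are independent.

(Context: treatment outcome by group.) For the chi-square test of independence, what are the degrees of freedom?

degrees of freedom = 4

df = (r−1)(c−1) = (3−1)·(3−1) = 4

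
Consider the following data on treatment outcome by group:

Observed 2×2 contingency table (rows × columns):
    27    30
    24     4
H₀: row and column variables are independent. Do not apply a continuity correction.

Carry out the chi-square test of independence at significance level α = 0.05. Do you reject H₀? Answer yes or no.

Row totals [57, 28], col totals [51, 34], n=85
χ² = (27−34.20)²/34.20 + (30−22.80)²/22.80 + (24−16.80)²/16.80 + (4−11.20)²/11.20 = 11.5038
df = 1
p-value (upper-tail) = 0.00069
At α=0.05: p < α → reject H₀

reject H₀: yes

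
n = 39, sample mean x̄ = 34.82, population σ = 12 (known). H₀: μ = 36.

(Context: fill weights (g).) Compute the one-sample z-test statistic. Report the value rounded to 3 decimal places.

test statistic = -0.614

SE = σ/√n = 12/√39 = 1.9215
z = (x̄−μ₀)/SE = (34.82−36)/1.9215 = -0.6141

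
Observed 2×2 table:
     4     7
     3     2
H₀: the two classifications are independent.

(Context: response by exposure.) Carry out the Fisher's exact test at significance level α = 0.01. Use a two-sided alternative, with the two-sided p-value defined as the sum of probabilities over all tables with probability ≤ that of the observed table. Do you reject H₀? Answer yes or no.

reject H₀: no

Margins: r₁=11, r₂=5, c₁=7, c₂=9, n=16
p_obs = C(11,4)·C(5,3)/C(16,7); sum pmf over tables with pmf ≤ p_obs
p-value (two-sided) = 0.59615
At α=0.01: p ≥ α → fail to reject H₀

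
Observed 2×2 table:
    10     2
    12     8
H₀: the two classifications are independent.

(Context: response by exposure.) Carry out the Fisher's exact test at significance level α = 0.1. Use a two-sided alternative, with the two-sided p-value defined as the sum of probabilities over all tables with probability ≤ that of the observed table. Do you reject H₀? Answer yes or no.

reject H₀: no

Margins: r₁=12, r₂=20, c₁=22, c₂=10, n=32
p_obs = C(12,10)·C(20,12)/C(32,22); sum pmf over tables with pmf ≤ p_obs
p-value (two-sided) = 0.24790
At α=0.1: p ≥ α → fail to reject H₀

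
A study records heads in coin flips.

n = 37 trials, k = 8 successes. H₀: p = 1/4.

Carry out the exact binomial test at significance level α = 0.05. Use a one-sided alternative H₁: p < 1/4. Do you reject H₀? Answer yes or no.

reject H₀: no

Exact binomial: n=37, k=8, p₀=1/4=0.2500
P(X≤8) from Σ C(n,i)·p₀^i·(1−p₀)^(n−i)
p-value (one-sided, H₁ less) = 0.39965
At α=0.05: p ≥ α → fail to reject H₀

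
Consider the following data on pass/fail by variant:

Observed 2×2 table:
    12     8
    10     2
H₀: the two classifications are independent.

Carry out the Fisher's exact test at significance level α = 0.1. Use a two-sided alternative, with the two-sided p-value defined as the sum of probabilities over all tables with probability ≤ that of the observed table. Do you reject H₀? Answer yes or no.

Margins: r₁=20, r₂=12, c₁=22, c₂=10, n=32
p_obs = C(20,12)·C(12,10)/C(32,22); sum pmf over tables with pmf ≤ p_obs
p-value (two-sided) = 0.24790
At α=0.1: p ≥ α → fail to reject H₀

reject H₀: no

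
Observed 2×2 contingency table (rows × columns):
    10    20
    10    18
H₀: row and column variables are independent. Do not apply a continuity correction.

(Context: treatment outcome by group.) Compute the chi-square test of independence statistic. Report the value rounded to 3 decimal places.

test statistic = 0.036

Row totals [30, 28], col totals [20, 38], n=58
χ² = (10−10.34)²/10.34 + (20−19.66)²/19.66 + (10−9.66)²/9.66 + (18−18.34)²/18.34 = 0.0363
df = 1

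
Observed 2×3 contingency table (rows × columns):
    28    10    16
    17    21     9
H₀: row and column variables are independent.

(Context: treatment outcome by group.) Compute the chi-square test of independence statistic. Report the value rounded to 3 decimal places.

Row totals [54, 47], col totals [45, 31, 25], n=101
χ² = (28−24.06)²/24.06 + (10−16.57)²/16.57 + (16−13.37)²/13.37 + (17−20.94)²/20.94 + (21−14.43)²/14.43 + (9−11.63)²/11.63 = 8.1059
df = 2

test statistic = 8.106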